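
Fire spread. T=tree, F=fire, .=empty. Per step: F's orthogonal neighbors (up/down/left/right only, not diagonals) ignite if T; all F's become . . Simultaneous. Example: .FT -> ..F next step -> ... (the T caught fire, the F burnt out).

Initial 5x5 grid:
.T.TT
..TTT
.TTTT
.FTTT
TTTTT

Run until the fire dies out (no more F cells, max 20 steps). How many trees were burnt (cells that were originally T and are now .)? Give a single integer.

Step 1: +3 fires, +1 burnt (F count now 3)
Step 2: +4 fires, +3 burnt (F count now 4)
Step 3: +4 fires, +4 burnt (F count now 4)
Step 4: +3 fires, +4 burnt (F count now 3)
Step 5: +2 fires, +3 burnt (F count now 2)
Step 6: +1 fires, +2 burnt (F count now 1)
Step 7: +0 fires, +1 burnt (F count now 0)
Fire out after step 7
Initially T: 18, now '.': 24
Total burnt (originally-T cells now '.'): 17

Answer: 17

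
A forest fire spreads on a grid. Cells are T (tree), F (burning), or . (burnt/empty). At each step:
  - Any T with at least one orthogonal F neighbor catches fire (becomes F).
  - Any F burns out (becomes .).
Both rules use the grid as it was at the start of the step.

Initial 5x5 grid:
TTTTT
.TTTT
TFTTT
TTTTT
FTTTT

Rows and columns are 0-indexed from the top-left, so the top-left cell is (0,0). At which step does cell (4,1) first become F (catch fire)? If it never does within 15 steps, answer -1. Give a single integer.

Step 1: cell (4,1)='F' (+6 fires, +2 burnt)
  -> target ignites at step 1
Step 2: cell (4,1)='.' (+5 fires, +6 burnt)
Step 3: cell (4,1)='.' (+6 fires, +5 burnt)
Step 4: cell (4,1)='.' (+4 fires, +6 burnt)
Step 5: cell (4,1)='.' (+1 fires, +4 burnt)
Step 6: cell (4,1)='.' (+0 fires, +1 burnt)
  fire out at step 6

1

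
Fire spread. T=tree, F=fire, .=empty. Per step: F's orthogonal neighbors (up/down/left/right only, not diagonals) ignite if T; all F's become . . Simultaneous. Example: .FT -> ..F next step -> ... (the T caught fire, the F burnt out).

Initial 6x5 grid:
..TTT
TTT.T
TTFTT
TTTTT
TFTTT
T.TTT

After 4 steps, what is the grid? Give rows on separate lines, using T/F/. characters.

Step 1: 7 trees catch fire, 2 burn out
  ..TTT
  TTF.T
  TF.FT
  TFFTT
  F.FTT
  T.TTT
Step 2: 9 trees catch fire, 7 burn out
  ..FTT
  TF..T
  F...F
  F..FT
  ...FT
  F.FTT
Step 3: 6 trees catch fire, 9 burn out
  ...FT
  F...F
  .....
  ....F
  ....F
  ...FT
Step 4: 2 trees catch fire, 6 burn out
  ....F
  .....
  .....
  .....
  .....
  ....F

....F
.....
.....
.....
.....
....F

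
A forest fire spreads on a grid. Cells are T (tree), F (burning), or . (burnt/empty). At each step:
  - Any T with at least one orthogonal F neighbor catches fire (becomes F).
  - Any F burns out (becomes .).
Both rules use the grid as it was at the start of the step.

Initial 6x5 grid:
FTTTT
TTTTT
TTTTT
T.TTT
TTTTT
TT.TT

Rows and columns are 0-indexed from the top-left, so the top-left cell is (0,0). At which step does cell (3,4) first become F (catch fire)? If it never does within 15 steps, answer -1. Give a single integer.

Step 1: cell (3,4)='T' (+2 fires, +1 burnt)
Step 2: cell (3,4)='T' (+3 fires, +2 burnt)
Step 3: cell (3,4)='T' (+4 fires, +3 burnt)
Step 4: cell (3,4)='T' (+4 fires, +4 burnt)
Step 5: cell (3,4)='T' (+5 fires, +4 burnt)
Step 6: cell (3,4)='T' (+4 fires, +5 burnt)
Step 7: cell (3,4)='F' (+2 fires, +4 burnt)
  -> target ignites at step 7
Step 8: cell (3,4)='.' (+2 fires, +2 burnt)
Step 9: cell (3,4)='.' (+1 fires, +2 burnt)
Step 10: cell (3,4)='.' (+0 fires, +1 burnt)
  fire out at step 10

7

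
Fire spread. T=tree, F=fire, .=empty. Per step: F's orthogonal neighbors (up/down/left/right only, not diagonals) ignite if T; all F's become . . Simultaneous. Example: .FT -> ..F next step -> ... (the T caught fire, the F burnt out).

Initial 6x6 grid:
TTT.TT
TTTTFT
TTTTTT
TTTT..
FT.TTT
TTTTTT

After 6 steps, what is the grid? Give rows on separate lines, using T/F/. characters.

Step 1: 7 trees catch fire, 2 burn out
  TTT.FT
  TTTF.F
  TTTTFT
  FTTT..
  .F.TTT
  FTTTTT
Step 2: 7 trees catch fire, 7 burn out
  TTT..F
  TTF...
  FTTF.F
  .FTT..
  ...TTT
  .FTTTT
Step 3: 8 trees catch fire, 7 burn out
  TTF...
  FF....
  .FF...
  ..FF..
  ...TTT
  ..FTTT
Step 4: 4 trees catch fire, 8 burn out
  FF....
  ......
  ......
  ......
  ...FTT
  ...FTT
Step 5: 2 trees catch fire, 4 burn out
  ......
  ......
  ......
  ......
  ....FT
  ....FT
Step 6: 2 trees catch fire, 2 burn out
  ......
  ......
  ......
  ......
  .....F
  .....F

......
......
......
......
.....F
.....F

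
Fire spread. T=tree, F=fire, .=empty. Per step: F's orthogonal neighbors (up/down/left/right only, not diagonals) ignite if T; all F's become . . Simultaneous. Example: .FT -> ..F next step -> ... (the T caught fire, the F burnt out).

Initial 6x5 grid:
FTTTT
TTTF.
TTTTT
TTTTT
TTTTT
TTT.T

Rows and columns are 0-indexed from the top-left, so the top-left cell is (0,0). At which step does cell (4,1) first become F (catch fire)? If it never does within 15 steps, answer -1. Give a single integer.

Step 1: cell (4,1)='T' (+5 fires, +2 burnt)
Step 2: cell (4,1)='T' (+7 fires, +5 burnt)
Step 3: cell (4,1)='T' (+5 fires, +7 burnt)
Step 4: cell (4,1)='T' (+4 fires, +5 burnt)
Step 5: cell (4,1)='F' (+4 fires, +4 burnt)
  -> target ignites at step 5
Step 6: cell (4,1)='.' (+1 fires, +4 burnt)
Step 7: cell (4,1)='.' (+0 fires, +1 burnt)
  fire out at step 7

5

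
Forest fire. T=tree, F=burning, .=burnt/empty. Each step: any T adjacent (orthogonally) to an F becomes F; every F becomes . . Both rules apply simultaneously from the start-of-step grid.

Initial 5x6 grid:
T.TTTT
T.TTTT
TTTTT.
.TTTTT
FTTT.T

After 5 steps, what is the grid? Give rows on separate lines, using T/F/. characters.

Step 1: 1 trees catch fire, 1 burn out
  T.TTTT
  T.TTTT
  TTTTT.
  .TTTTT
  .FTT.T
Step 2: 2 trees catch fire, 1 burn out
  T.TTTT
  T.TTTT
  TTTTT.
  .FTTTT
  ..FT.T
Step 3: 3 trees catch fire, 2 burn out
  T.TTTT
  T.TTTT
  TFTTT.
  ..FTTT
  ...F.T
Step 4: 3 trees catch fire, 3 burn out
  T.TTTT
  T.TTTT
  F.FTT.
  ...FTT
  .....T
Step 5: 4 trees catch fire, 3 burn out
  T.TTTT
  F.FTTT
  ...FT.
  ....FT
  .....T

T.TTTT
F.FTTT
...FT.
....FT
.....T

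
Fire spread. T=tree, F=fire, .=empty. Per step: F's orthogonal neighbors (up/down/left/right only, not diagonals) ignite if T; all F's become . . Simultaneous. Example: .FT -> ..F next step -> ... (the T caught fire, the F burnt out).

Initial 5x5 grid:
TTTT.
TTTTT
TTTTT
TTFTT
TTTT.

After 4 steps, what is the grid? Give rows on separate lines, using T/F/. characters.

Step 1: 4 trees catch fire, 1 burn out
  TTTT.
  TTTTT
  TTFTT
  TF.FT
  TTFT.
Step 2: 7 trees catch fire, 4 burn out
  TTTT.
  TTFTT
  TF.FT
  F...F
  TF.F.
Step 3: 6 trees catch fire, 7 burn out
  TTFT.
  TF.FT
  F...F
  .....
  F....
Step 4: 4 trees catch fire, 6 burn out
  TF.F.
  F...F
  .....
  .....
  .....

TF.F.
F...F
.....
.....
.....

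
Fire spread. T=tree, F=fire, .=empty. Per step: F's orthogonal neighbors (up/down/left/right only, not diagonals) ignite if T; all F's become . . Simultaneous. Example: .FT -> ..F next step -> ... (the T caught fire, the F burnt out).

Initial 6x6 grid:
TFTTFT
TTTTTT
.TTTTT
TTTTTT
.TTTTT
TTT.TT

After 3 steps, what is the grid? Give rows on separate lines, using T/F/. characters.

Step 1: 6 trees catch fire, 2 burn out
  F.FF.F
  TFTTFT
  .TTTTT
  TTTTTT
  .TTTTT
  TTT.TT
Step 2: 6 trees catch fire, 6 burn out
  ......
  F.FF.F
  .FTTFT
  TTTTTT
  .TTTTT
  TTT.TT
Step 3: 5 trees catch fire, 6 burn out
  ......
  ......
  ..FF.F
  TFTTFT
  .TTTTT
  TTT.TT

......
......
..FF.F
TFTTFT
.TTTTT
TTT.TT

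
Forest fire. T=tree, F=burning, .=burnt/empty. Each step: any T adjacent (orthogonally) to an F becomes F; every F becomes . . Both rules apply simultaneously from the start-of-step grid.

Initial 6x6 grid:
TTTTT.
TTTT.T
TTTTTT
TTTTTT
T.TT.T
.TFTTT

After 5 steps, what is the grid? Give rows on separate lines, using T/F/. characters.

Step 1: 3 trees catch fire, 1 burn out
  TTTTT.
  TTTT.T
  TTTTTT
  TTTTTT
  T.FT.T
  .F.FTT
Step 2: 3 trees catch fire, 3 burn out
  TTTTT.
  TTTT.T
  TTTTTT
  TTFTTT
  T..F.T
  ....FT
Step 3: 4 trees catch fire, 3 burn out
  TTTTT.
  TTTT.T
  TTFTTT
  TF.FTT
  T....T
  .....F
Step 4: 6 trees catch fire, 4 burn out
  TTTTT.
  TTFT.T
  TF.FTT
  F...FT
  T....F
  ......
Step 5: 7 trees catch fire, 6 burn out
  TTFTT.
  TF.F.T
  F...FT
  .....F
  F.....
  ......

TTFTT.
TF.F.T
F...FT
.....F
F.....
......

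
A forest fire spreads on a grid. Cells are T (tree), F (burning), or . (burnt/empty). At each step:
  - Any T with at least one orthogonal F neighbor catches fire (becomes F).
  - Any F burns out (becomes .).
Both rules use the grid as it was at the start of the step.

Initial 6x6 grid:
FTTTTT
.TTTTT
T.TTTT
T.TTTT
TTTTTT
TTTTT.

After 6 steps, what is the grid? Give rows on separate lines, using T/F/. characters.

Step 1: 1 trees catch fire, 1 burn out
  .FTTTT
  .TTTTT
  T.TTTT
  T.TTTT
  TTTTTT
  TTTTT.
Step 2: 2 trees catch fire, 1 burn out
  ..FTTT
  .FTTTT
  T.TTTT
  T.TTTT
  TTTTTT
  TTTTT.
Step 3: 2 trees catch fire, 2 burn out
  ...FTT
  ..FTTT
  T.TTTT
  T.TTTT
  TTTTTT
  TTTTT.
Step 4: 3 trees catch fire, 2 burn out
  ....FT
  ...FTT
  T.FTTT
  T.TTTT
  TTTTTT
  TTTTT.
Step 5: 4 trees catch fire, 3 burn out
  .....F
  ....FT
  T..FTT
  T.FTTT
  TTTTTT
  TTTTT.
Step 6: 4 trees catch fire, 4 burn out
  ......
  .....F
  T...FT
  T..FTT
  TTFTTT
  TTTTT.

......
.....F
T...FT
T..FTT
TTFTTT
TTTTT.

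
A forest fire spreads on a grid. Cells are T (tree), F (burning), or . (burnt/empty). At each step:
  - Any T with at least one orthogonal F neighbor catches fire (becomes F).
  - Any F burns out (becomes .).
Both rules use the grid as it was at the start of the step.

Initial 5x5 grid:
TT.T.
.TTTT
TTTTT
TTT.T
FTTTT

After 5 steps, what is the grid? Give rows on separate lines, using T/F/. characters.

Step 1: 2 trees catch fire, 1 burn out
  TT.T.
  .TTTT
  TTTTT
  FTT.T
  .FTTT
Step 2: 3 trees catch fire, 2 burn out
  TT.T.
  .TTTT
  FTTTT
  .FT.T
  ..FTT
Step 3: 3 trees catch fire, 3 burn out
  TT.T.
  .TTTT
  .FTTT
  ..F.T
  ...FT
Step 4: 3 trees catch fire, 3 burn out
  TT.T.
  .FTTT
  ..FTT
  ....T
  ....F
Step 5: 4 trees catch fire, 3 burn out
  TF.T.
  ..FTT
  ...FT
  ....F
  .....

TF.T.
..FTT
...FT
....F
.....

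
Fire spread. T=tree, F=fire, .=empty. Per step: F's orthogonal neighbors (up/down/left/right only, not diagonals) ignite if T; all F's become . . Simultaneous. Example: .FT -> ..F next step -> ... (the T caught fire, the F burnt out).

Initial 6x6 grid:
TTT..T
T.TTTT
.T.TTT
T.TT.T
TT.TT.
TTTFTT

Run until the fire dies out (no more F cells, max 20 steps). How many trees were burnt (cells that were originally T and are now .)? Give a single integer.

Step 1: +3 fires, +1 burnt (F count now 3)
Step 2: +4 fires, +3 burnt (F count now 4)
Step 3: +4 fires, +4 burnt (F count now 4)
Step 4: +3 fires, +4 burnt (F count now 3)
Step 5: +4 fires, +3 burnt (F count now 4)
Step 6: +3 fires, +4 burnt (F count now 3)
Step 7: +2 fires, +3 burnt (F count now 2)
Step 8: +1 fires, +2 burnt (F count now 1)
Step 9: +1 fires, +1 burnt (F count now 1)
Step 10: +0 fires, +1 burnt (F count now 0)
Fire out after step 10
Initially T: 26, now '.': 35
Total burnt (originally-T cells now '.'): 25

Answer: 25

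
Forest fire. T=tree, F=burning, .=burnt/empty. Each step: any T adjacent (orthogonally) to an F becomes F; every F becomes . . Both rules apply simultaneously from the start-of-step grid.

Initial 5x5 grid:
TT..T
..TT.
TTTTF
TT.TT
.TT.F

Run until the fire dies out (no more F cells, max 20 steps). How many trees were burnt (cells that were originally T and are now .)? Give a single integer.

Answer: 12

Derivation:
Step 1: +2 fires, +2 burnt (F count now 2)
Step 2: +3 fires, +2 burnt (F count now 3)
Step 3: +2 fires, +3 burnt (F count now 2)
Step 4: +2 fires, +2 burnt (F count now 2)
Step 5: +2 fires, +2 burnt (F count now 2)
Step 6: +1 fires, +2 burnt (F count now 1)
Step 7: +0 fires, +1 burnt (F count now 0)
Fire out after step 7
Initially T: 15, now '.': 22
Total burnt (originally-T cells now '.'): 12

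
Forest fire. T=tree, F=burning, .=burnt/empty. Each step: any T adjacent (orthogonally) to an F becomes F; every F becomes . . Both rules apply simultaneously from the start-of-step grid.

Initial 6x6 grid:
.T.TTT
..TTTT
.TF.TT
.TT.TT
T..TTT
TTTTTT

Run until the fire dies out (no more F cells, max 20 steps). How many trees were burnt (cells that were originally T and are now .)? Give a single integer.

Answer: 24

Derivation:
Step 1: +3 fires, +1 burnt (F count now 3)
Step 2: +2 fires, +3 burnt (F count now 2)
Step 3: +2 fires, +2 burnt (F count now 2)
Step 4: +3 fires, +2 burnt (F count now 3)
Step 5: +3 fires, +3 burnt (F count now 3)
Step 6: +2 fires, +3 burnt (F count now 2)
Step 7: +3 fires, +2 burnt (F count now 3)
Step 8: +2 fires, +3 burnt (F count now 2)
Step 9: +1 fires, +2 burnt (F count now 1)
Step 10: +1 fires, +1 burnt (F count now 1)
Step 11: +1 fires, +1 burnt (F count now 1)
Step 12: +1 fires, +1 burnt (F count now 1)
Step 13: +0 fires, +1 burnt (F count now 0)
Fire out after step 13
Initially T: 25, now '.': 35
Total burnt (originally-T cells now '.'): 24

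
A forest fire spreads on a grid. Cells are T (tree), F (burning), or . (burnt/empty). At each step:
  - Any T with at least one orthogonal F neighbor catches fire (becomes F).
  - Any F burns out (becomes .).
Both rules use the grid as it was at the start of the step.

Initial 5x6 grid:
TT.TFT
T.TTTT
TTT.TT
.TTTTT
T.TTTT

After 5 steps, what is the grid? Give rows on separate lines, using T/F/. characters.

Step 1: 3 trees catch fire, 1 burn out
  TT.F.F
  T.TTFT
  TTT.TT
  .TTTTT
  T.TTTT
Step 2: 3 trees catch fire, 3 burn out
  TT....
  T.TF.F
  TTT.FT
  .TTTTT
  T.TTTT
Step 3: 3 trees catch fire, 3 burn out
  TT....
  T.F...
  TTT..F
  .TTTFT
  T.TTTT
Step 4: 4 trees catch fire, 3 burn out
  TT....
  T.....
  TTF...
  .TTF.F
  T.TTFT
Step 5: 4 trees catch fire, 4 burn out
  TT....
  T.....
  TF....
  .TF...
  T.TF.F

TT....
T.....
TF....
.TF...
T.TF.F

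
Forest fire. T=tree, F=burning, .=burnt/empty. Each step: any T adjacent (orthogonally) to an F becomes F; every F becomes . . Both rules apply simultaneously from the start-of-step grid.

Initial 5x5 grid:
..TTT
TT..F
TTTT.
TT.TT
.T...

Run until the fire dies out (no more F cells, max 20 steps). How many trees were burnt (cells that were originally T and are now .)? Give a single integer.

Step 1: +1 fires, +1 burnt (F count now 1)
Step 2: +1 fires, +1 burnt (F count now 1)
Step 3: +1 fires, +1 burnt (F count now 1)
Step 4: +0 fires, +1 burnt (F count now 0)
Fire out after step 4
Initially T: 14, now '.': 14
Total burnt (originally-T cells now '.'): 3

Answer: 3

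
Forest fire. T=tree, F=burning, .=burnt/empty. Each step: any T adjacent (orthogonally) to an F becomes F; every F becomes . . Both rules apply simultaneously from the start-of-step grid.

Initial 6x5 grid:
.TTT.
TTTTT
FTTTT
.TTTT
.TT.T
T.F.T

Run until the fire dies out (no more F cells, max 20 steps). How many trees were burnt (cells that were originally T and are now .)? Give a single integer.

Step 1: +3 fires, +2 burnt (F count now 3)
Step 2: +5 fires, +3 burnt (F count now 5)
Step 3: +4 fires, +5 burnt (F count now 4)
Step 4: +4 fires, +4 burnt (F count now 4)
Step 5: +3 fires, +4 burnt (F count now 3)
Step 6: +1 fires, +3 burnt (F count now 1)
Step 7: +0 fires, +1 burnt (F count now 0)
Fire out after step 7
Initially T: 21, now '.': 29
Total burnt (originally-T cells now '.'): 20

Answer: 20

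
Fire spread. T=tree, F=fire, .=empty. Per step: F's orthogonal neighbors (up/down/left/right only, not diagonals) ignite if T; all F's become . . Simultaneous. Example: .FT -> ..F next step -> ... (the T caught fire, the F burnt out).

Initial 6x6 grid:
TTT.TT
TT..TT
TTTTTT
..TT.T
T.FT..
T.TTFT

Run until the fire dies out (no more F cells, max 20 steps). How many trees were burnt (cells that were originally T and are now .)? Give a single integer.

Answer: 22

Derivation:
Step 1: +5 fires, +2 burnt (F count now 5)
Step 2: +2 fires, +5 burnt (F count now 2)
Step 3: +2 fires, +2 burnt (F count now 2)
Step 4: +3 fires, +2 burnt (F count now 3)
Step 5: +4 fires, +3 burnt (F count now 4)
Step 6: +5 fires, +4 burnt (F count now 5)
Step 7: +1 fires, +5 burnt (F count now 1)
Step 8: +0 fires, +1 burnt (F count now 0)
Fire out after step 8
Initially T: 24, now '.': 34
Total burnt (originally-T cells now '.'): 22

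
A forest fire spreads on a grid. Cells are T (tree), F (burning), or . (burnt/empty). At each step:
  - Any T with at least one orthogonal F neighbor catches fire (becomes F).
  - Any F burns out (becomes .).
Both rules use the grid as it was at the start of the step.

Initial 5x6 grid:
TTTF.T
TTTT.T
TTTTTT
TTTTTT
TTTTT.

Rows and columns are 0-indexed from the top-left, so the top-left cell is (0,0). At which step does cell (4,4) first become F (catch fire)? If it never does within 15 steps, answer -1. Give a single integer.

Step 1: cell (4,4)='T' (+2 fires, +1 burnt)
Step 2: cell (4,4)='T' (+3 fires, +2 burnt)
Step 3: cell (4,4)='T' (+5 fires, +3 burnt)
Step 4: cell (4,4)='T' (+6 fires, +5 burnt)
Step 5: cell (4,4)='F' (+6 fires, +6 burnt)
  -> target ignites at step 5
Step 6: cell (4,4)='.' (+3 fires, +6 burnt)
Step 7: cell (4,4)='.' (+1 fires, +3 burnt)
Step 8: cell (4,4)='.' (+0 fires, +1 burnt)
  fire out at step 8

5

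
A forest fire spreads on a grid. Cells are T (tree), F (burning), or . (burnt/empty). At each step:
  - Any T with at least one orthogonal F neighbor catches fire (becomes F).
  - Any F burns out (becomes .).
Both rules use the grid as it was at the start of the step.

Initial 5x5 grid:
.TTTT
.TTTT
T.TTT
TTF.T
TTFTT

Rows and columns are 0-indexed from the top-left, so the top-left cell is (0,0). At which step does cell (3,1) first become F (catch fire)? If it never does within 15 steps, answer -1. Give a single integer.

Step 1: cell (3,1)='F' (+4 fires, +2 burnt)
  -> target ignites at step 1
Step 2: cell (3,1)='.' (+5 fires, +4 burnt)
Step 3: cell (3,1)='.' (+6 fires, +5 burnt)
Step 4: cell (3,1)='.' (+3 fires, +6 burnt)
Step 5: cell (3,1)='.' (+1 fires, +3 burnt)
Step 6: cell (3,1)='.' (+0 fires, +1 burnt)
  fire out at step 6

1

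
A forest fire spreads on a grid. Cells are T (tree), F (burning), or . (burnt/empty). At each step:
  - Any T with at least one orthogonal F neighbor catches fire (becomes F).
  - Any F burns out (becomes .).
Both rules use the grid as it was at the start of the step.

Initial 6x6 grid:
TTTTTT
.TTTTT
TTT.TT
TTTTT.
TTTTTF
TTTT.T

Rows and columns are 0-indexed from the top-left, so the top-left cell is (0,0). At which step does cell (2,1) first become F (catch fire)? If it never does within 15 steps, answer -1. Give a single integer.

Step 1: cell (2,1)='T' (+2 fires, +1 burnt)
Step 2: cell (2,1)='T' (+2 fires, +2 burnt)
Step 3: cell (2,1)='T' (+4 fires, +2 burnt)
Step 4: cell (2,1)='T' (+5 fires, +4 burnt)
Step 5: cell (2,1)='T' (+7 fires, +5 burnt)
Step 6: cell (2,1)='F' (+6 fires, +7 burnt)
  -> target ignites at step 6
Step 7: cell (2,1)='.' (+3 fires, +6 burnt)
Step 8: cell (2,1)='.' (+1 fires, +3 burnt)
Step 9: cell (2,1)='.' (+1 fires, +1 burnt)
Step 10: cell (2,1)='.' (+0 fires, +1 burnt)
  fire out at step 10

6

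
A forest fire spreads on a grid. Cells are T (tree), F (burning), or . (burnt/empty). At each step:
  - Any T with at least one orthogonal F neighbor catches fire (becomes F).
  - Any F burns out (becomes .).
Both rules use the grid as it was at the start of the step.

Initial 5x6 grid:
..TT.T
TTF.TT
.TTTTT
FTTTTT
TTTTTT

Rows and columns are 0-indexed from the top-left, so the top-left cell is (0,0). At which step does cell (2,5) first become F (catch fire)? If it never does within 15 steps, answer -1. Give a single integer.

Step 1: cell (2,5)='T' (+5 fires, +2 burnt)
Step 2: cell (2,5)='T' (+6 fires, +5 burnt)
Step 3: cell (2,5)='T' (+3 fires, +6 burnt)
Step 4: cell (2,5)='F' (+4 fires, +3 burnt)
  -> target ignites at step 4
Step 5: cell (2,5)='.' (+3 fires, +4 burnt)
Step 6: cell (2,5)='.' (+2 fires, +3 burnt)
Step 7: cell (2,5)='.' (+0 fires, +2 burnt)
  fire out at step 7

4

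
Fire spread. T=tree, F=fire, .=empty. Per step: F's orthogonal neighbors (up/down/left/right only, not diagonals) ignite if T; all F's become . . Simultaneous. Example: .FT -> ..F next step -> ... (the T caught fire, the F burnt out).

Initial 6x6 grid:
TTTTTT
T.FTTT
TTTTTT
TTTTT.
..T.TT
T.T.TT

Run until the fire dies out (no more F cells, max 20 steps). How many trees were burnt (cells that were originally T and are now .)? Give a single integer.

Step 1: +3 fires, +1 burnt (F count now 3)
Step 2: +6 fires, +3 burnt (F count now 6)
Step 3: +8 fires, +6 burnt (F count now 8)
Step 4: +6 fires, +8 burnt (F count now 6)
Step 5: +1 fires, +6 burnt (F count now 1)
Step 6: +2 fires, +1 burnt (F count now 2)
Step 7: +1 fires, +2 burnt (F count now 1)
Step 8: +0 fires, +1 burnt (F count now 0)
Fire out after step 8
Initially T: 28, now '.': 35
Total burnt (originally-T cells now '.'): 27

Answer: 27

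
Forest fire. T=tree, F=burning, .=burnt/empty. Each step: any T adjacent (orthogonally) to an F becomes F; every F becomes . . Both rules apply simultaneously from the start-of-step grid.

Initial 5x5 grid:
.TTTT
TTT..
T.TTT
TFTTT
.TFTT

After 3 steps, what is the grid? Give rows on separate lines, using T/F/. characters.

Step 1: 4 trees catch fire, 2 burn out
  .TTTT
  TTT..
  T.TTT
  F.FTT
  .F.FT
Step 2: 4 trees catch fire, 4 burn out
  .TTTT
  TTT..
  F.FTT
  ...FT
  ....F
Step 3: 4 trees catch fire, 4 burn out
  .TTTT
  FTF..
  ...FT
  ....F
  .....

.TTTT
FTF..
...FT
....F
.....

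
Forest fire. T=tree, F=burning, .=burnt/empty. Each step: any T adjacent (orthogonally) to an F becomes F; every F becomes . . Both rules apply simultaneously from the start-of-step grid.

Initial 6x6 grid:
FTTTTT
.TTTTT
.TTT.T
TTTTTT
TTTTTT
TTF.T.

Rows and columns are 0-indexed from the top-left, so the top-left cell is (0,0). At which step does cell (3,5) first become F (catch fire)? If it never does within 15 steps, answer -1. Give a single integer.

Step 1: cell (3,5)='T' (+3 fires, +2 burnt)
Step 2: cell (3,5)='T' (+6 fires, +3 burnt)
Step 3: cell (3,5)='T' (+8 fires, +6 burnt)
Step 4: cell (3,5)='T' (+7 fires, +8 burnt)
Step 5: cell (3,5)='F' (+3 fires, +7 burnt)
  -> target ignites at step 5
Step 6: cell (3,5)='.' (+2 fires, +3 burnt)
Step 7: cell (3,5)='.' (+0 fires, +2 burnt)
  fire out at step 7

5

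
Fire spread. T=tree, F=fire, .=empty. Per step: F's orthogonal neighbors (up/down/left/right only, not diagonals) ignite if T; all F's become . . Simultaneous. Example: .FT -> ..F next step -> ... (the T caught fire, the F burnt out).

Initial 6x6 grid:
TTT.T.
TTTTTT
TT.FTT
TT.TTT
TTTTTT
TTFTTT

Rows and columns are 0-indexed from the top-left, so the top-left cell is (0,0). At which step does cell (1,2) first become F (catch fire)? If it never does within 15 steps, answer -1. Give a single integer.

Step 1: cell (1,2)='T' (+6 fires, +2 burnt)
Step 2: cell (1,2)='F' (+8 fires, +6 burnt)
  -> target ignites at step 2
Step 3: cell (1,2)='.' (+9 fires, +8 burnt)
Step 4: cell (1,2)='.' (+5 fires, +9 burnt)
Step 5: cell (1,2)='.' (+2 fires, +5 burnt)
Step 6: cell (1,2)='.' (+0 fires, +2 burnt)
  fire out at step 6

2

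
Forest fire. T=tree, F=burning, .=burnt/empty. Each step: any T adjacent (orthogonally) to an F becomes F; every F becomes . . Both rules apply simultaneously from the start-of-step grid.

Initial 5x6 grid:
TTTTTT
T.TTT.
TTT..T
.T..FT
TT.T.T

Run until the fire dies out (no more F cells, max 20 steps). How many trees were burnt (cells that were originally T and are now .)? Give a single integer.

Step 1: +1 fires, +1 burnt (F count now 1)
Step 2: +2 fires, +1 burnt (F count now 2)
Step 3: +0 fires, +2 burnt (F count now 0)
Fire out after step 3
Initially T: 20, now '.': 13
Total burnt (originally-T cells now '.'): 3

Answer: 3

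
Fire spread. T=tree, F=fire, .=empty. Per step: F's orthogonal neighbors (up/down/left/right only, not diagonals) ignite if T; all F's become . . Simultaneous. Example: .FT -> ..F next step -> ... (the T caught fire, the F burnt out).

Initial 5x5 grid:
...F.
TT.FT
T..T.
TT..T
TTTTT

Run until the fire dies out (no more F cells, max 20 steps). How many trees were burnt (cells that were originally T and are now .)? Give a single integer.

Answer: 2

Derivation:
Step 1: +2 fires, +2 burnt (F count now 2)
Step 2: +0 fires, +2 burnt (F count now 0)
Fire out after step 2
Initially T: 13, now '.': 14
Total burnt (originally-T cells now '.'): 2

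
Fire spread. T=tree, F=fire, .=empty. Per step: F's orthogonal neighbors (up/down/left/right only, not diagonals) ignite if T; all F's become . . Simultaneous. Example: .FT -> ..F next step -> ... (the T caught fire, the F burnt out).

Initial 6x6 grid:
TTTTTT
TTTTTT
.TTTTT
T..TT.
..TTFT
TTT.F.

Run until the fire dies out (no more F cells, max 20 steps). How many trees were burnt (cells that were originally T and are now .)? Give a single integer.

Step 1: +3 fires, +2 burnt (F count now 3)
Step 2: +3 fires, +3 burnt (F count now 3)
Step 3: +4 fires, +3 burnt (F count now 4)
Step 4: +5 fires, +4 burnt (F count now 5)
Step 5: +5 fires, +5 burnt (F count now 5)
Step 6: +2 fires, +5 burnt (F count now 2)
Step 7: +2 fires, +2 burnt (F count now 2)
Step 8: +1 fires, +2 burnt (F count now 1)
Step 9: +0 fires, +1 burnt (F count now 0)
Fire out after step 9
Initially T: 26, now '.': 35
Total burnt (originally-T cells now '.'): 25

Answer: 25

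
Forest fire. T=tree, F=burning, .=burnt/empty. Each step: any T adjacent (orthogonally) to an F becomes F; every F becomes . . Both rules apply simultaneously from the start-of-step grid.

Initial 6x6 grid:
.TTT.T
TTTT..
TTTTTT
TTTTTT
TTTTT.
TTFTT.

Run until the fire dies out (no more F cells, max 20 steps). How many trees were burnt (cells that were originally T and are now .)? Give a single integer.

Answer: 28

Derivation:
Step 1: +3 fires, +1 burnt (F count now 3)
Step 2: +5 fires, +3 burnt (F count now 5)
Step 3: +5 fires, +5 burnt (F count now 5)
Step 4: +5 fires, +5 burnt (F count now 5)
Step 5: +6 fires, +5 burnt (F count now 6)
Step 6: +4 fires, +6 burnt (F count now 4)
Step 7: +0 fires, +4 burnt (F count now 0)
Fire out after step 7
Initially T: 29, now '.': 35
Total burnt (originally-T cells now '.'): 28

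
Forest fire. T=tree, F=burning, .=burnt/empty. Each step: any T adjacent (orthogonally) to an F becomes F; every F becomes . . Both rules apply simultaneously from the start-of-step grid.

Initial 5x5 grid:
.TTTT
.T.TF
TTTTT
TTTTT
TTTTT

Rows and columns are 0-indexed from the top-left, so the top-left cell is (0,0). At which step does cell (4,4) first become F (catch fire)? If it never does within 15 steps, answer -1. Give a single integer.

Step 1: cell (4,4)='T' (+3 fires, +1 burnt)
Step 2: cell (4,4)='T' (+3 fires, +3 burnt)
Step 3: cell (4,4)='F' (+4 fires, +3 burnt)
  -> target ignites at step 3
Step 4: cell (4,4)='.' (+4 fires, +4 burnt)
Step 5: cell (4,4)='.' (+4 fires, +4 burnt)
Step 6: cell (4,4)='.' (+2 fires, +4 burnt)
Step 7: cell (4,4)='.' (+1 fires, +2 burnt)
Step 8: cell (4,4)='.' (+0 fires, +1 burnt)
  fire out at step 8

3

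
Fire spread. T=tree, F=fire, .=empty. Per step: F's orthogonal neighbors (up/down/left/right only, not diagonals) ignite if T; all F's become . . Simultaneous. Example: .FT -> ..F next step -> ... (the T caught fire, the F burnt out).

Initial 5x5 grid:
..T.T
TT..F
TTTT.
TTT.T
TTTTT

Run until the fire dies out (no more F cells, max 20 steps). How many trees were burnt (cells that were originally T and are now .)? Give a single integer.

Step 1: +1 fires, +1 burnt (F count now 1)
Step 2: +0 fires, +1 burnt (F count now 0)
Fire out after step 2
Initially T: 17, now '.': 9
Total burnt (originally-T cells now '.'): 1

Answer: 1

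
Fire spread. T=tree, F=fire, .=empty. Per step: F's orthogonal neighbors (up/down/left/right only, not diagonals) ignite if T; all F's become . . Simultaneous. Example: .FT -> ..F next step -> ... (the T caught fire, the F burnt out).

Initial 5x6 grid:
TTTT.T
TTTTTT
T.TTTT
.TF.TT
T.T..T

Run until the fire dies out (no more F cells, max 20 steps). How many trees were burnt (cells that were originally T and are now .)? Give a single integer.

Step 1: +3 fires, +1 burnt (F count now 3)
Step 2: +2 fires, +3 burnt (F count now 2)
Step 3: +4 fires, +2 burnt (F count now 4)
Step 4: +6 fires, +4 burnt (F count now 6)
Step 5: +4 fires, +6 burnt (F count now 4)
Step 6: +2 fires, +4 burnt (F count now 2)
Step 7: +0 fires, +2 burnt (F count now 0)
Fire out after step 7
Initially T: 22, now '.': 29
Total burnt (originally-T cells now '.'): 21

Answer: 21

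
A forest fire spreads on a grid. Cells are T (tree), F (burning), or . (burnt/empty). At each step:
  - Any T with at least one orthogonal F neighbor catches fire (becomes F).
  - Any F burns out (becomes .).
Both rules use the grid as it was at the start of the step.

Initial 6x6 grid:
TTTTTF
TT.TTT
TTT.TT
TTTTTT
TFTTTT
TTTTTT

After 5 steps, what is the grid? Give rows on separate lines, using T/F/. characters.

Step 1: 6 trees catch fire, 2 burn out
  TTTTF.
  TT.TTF
  TTT.TT
  TFTTTT
  F.FTTT
  TFTTTT
Step 2: 9 trees catch fire, 6 burn out
  TTTF..
  TT.TF.
  TFT.TF
  F.FTTT
  ...FTT
  F.FTTT
Step 3: 10 trees catch fire, 9 burn out
  TTF...
  TF.F..
  F.F.F.
  ...FTF
  ....FT
  ...FTT
Step 4: 5 trees catch fire, 10 burn out
  TF....
  F.....
  ......
  ....F.
  .....F
  ....FT
Step 5: 2 trees catch fire, 5 burn out
  F.....
  ......
  ......
  ......
  ......
  .....F

F.....
......
......
......
......
.....F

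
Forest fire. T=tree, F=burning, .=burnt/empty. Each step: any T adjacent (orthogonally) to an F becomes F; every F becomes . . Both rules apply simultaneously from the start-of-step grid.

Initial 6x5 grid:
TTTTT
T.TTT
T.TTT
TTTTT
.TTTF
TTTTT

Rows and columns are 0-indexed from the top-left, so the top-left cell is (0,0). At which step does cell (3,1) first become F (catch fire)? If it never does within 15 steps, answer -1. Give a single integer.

Step 1: cell (3,1)='T' (+3 fires, +1 burnt)
Step 2: cell (3,1)='T' (+4 fires, +3 burnt)
Step 3: cell (3,1)='T' (+5 fires, +4 burnt)
Step 4: cell (3,1)='F' (+5 fires, +5 burnt)
  -> target ignites at step 4
Step 5: cell (3,1)='.' (+4 fires, +5 burnt)
Step 6: cell (3,1)='.' (+2 fires, +4 burnt)
Step 7: cell (3,1)='.' (+2 fires, +2 burnt)
Step 8: cell (3,1)='.' (+1 fires, +2 burnt)
Step 9: cell (3,1)='.' (+0 fires, +1 burnt)
  fire out at step 9

4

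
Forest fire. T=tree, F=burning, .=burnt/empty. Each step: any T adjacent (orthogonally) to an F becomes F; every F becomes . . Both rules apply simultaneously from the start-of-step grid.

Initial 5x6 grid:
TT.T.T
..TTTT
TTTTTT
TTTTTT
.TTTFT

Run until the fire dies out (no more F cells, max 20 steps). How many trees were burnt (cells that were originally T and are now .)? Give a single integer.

Answer: 22

Derivation:
Step 1: +3 fires, +1 burnt (F count now 3)
Step 2: +4 fires, +3 burnt (F count now 4)
Step 3: +5 fires, +4 burnt (F count now 5)
Step 4: +4 fires, +5 burnt (F count now 4)
Step 5: +5 fires, +4 burnt (F count now 5)
Step 6: +1 fires, +5 burnt (F count now 1)
Step 7: +0 fires, +1 burnt (F count now 0)
Fire out after step 7
Initially T: 24, now '.': 28
Total burnt (originally-T cells now '.'): 22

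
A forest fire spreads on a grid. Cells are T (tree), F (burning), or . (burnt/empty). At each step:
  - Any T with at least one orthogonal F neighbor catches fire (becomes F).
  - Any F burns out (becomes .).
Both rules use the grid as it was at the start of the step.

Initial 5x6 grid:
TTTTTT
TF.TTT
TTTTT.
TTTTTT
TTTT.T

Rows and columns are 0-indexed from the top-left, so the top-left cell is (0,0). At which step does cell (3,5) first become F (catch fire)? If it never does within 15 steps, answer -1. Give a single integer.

Step 1: cell (3,5)='T' (+3 fires, +1 burnt)
Step 2: cell (3,5)='T' (+5 fires, +3 burnt)
Step 3: cell (3,5)='T' (+5 fires, +5 burnt)
Step 4: cell (3,5)='T' (+6 fires, +5 burnt)
Step 5: cell (3,5)='T' (+4 fires, +6 burnt)
Step 6: cell (3,5)='F' (+2 fires, +4 burnt)
  -> target ignites at step 6
Step 7: cell (3,5)='.' (+1 fires, +2 burnt)
Step 8: cell (3,5)='.' (+0 fires, +1 burnt)
  fire out at step 8

6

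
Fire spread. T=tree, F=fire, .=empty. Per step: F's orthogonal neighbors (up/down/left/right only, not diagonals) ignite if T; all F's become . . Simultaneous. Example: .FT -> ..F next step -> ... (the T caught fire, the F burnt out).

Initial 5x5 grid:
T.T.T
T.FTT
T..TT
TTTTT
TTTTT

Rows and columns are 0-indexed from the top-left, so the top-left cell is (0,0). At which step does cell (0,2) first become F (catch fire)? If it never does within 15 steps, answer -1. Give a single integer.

Step 1: cell (0,2)='F' (+2 fires, +1 burnt)
  -> target ignites at step 1
Step 2: cell (0,2)='.' (+2 fires, +2 burnt)
Step 3: cell (0,2)='.' (+3 fires, +2 burnt)
Step 4: cell (0,2)='.' (+3 fires, +3 burnt)
Step 5: cell (0,2)='.' (+3 fires, +3 burnt)
Step 6: cell (0,2)='.' (+2 fires, +3 burnt)
Step 7: cell (0,2)='.' (+2 fires, +2 burnt)
Step 8: cell (0,2)='.' (+1 fires, +2 burnt)
Step 9: cell (0,2)='.' (+1 fires, +1 burnt)
Step 10: cell (0,2)='.' (+0 fires, +1 burnt)
  fire out at step 10

1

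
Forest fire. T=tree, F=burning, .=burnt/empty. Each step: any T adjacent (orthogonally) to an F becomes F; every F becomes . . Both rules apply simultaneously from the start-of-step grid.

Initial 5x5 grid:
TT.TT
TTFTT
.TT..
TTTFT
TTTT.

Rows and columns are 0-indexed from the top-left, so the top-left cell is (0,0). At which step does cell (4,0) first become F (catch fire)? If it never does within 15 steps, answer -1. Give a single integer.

Step 1: cell (4,0)='T' (+6 fires, +2 burnt)
Step 2: cell (4,0)='T' (+7 fires, +6 burnt)
Step 3: cell (4,0)='T' (+4 fires, +7 burnt)
Step 4: cell (4,0)='F' (+1 fires, +4 burnt)
  -> target ignites at step 4
Step 5: cell (4,0)='.' (+0 fires, +1 burnt)
  fire out at step 5

4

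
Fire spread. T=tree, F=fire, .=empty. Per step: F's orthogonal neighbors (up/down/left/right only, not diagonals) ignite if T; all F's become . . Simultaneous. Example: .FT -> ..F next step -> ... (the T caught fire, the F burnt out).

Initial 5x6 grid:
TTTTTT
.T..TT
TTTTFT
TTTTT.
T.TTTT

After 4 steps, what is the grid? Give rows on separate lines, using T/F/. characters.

Step 1: 4 trees catch fire, 1 burn out
  TTTTTT
  .T..FT
  TTTF.F
  TTTTF.
  T.TTTT
Step 2: 5 trees catch fire, 4 burn out
  TTTTFT
  .T...F
  TTF...
  TTTF..
  T.TTFT
Step 3: 6 trees catch fire, 5 burn out
  TTTF.F
  .T....
  TF....
  TTF...
  T.TF.F
Step 4: 5 trees catch fire, 6 burn out
  TTF...
  .F....
  F.....
  TF....
  T.F...

TTF...
.F....
F.....
TF....
T.F...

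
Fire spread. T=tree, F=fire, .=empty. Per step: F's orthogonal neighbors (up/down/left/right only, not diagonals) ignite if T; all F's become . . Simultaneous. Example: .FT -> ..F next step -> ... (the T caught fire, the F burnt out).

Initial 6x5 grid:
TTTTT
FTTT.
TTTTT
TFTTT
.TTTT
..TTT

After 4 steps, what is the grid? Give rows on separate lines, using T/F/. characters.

Step 1: 7 trees catch fire, 2 burn out
  FTTTT
  .FTT.
  FFTTT
  F.FTT
  .FTTT
  ..TTT
Step 2: 5 trees catch fire, 7 burn out
  .FTTT
  ..FT.
  ..FTT
  ...FT
  ..FTT
  ..TTT
Step 3: 6 trees catch fire, 5 burn out
  ..FTT
  ...F.
  ...FT
  ....F
  ...FT
  ..FTT
Step 4: 4 trees catch fire, 6 burn out
  ...FT
  .....
  ....F
  .....
  ....F
  ...FT

...FT
.....
....F
.....
....F
...FT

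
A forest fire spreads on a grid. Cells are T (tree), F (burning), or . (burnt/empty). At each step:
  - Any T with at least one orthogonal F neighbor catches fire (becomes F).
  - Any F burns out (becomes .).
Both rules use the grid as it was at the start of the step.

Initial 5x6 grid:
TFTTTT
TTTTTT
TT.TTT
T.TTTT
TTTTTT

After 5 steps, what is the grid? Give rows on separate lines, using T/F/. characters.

Step 1: 3 trees catch fire, 1 burn out
  F.FTTT
  TFTTTT
  TT.TTT
  T.TTTT
  TTTTTT
Step 2: 4 trees catch fire, 3 burn out
  ...FTT
  F.FTTT
  TF.TTT
  T.TTTT
  TTTTTT
Step 3: 3 trees catch fire, 4 burn out
  ....FT
  ...FTT
  F..TTT
  T.TTTT
  TTTTTT
Step 4: 4 trees catch fire, 3 burn out
  .....F
  ....FT
  ...FTT
  F.TTTT
  TTTTTT
Step 5: 4 trees catch fire, 4 burn out
  ......
  .....F
  ....FT
  ..TFTT
  FTTTTT

......
.....F
....FT
..TFTT
FTTTTT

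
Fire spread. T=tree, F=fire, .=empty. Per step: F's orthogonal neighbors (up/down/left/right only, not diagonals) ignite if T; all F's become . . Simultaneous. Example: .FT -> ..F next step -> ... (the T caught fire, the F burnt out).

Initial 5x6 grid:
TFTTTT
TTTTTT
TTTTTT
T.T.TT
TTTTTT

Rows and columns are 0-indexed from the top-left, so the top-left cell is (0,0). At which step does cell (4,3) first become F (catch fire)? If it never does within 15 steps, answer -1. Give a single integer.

Step 1: cell (4,3)='T' (+3 fires, +1 burnt)
Step 2: cell (4,3)='T' (+4 fires, +3 burnt)
Step 3: cell (4,3)='T' (+4 fires, +4 burnt)
Step 4: cell (4,3)='T' (+5 fires, +4 burnt)
Step 5: cell (4,3)='T' (+4 fires, +5 burnt)
Step 6: cell (4,3)='F' (+4 fires, +4 burnt)
  -> target ignites at step 6
Step 7: cell (4,3)='.' (+2 fires, +4 burnt)
Step 8: cell (4,3)='.' (+1 fires, +2 burnt)
Step 9: cell (4,3)='.' (+0 fires, +1 burnt)
  fire out at step 9

6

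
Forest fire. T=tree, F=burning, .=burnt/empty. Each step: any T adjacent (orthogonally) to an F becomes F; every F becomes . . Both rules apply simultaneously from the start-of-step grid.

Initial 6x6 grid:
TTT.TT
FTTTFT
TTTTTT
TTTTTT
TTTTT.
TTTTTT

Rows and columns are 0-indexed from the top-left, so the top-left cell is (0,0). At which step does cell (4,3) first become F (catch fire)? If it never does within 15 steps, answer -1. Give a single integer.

Step 1: cell (4,3)='T' (+7 fires, +2 burnt)
Step 2: cell (4,3)='T' (+8 fires, +7 burnt)
Step 3: cell (4,3)='T' (+7 fires, +8 burnt)
Step 4: cell (4,3)='F' (+5 fires, +7 burnt)
  -> target ignites at step 4
Step 5: cell (4,3)='.' (+4 fires, +5 burnt)
Step 6: cell (4,3)='.' (+1 fires, +4 burnt)
Step 7: cell (4,3)='.' (+0 fires, +1 burnt)
  fire out at step 7

4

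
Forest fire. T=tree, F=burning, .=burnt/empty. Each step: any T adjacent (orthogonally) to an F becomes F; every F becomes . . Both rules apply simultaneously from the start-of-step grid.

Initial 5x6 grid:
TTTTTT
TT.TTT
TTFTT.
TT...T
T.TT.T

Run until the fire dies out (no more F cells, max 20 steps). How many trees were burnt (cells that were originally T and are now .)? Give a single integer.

Step 1: +2 fires, +1 burnt (F count now 2)
Step 2: +5 fires, +2 burnt (F count now 5)
Step 3: +5 fires, +5 burnt (F count now 5)
Step 4: +5 fires, +5 burnt (F count now 5)
Step 5: +1 fires, +5 burnt (F count now 1)
Step 6: +0 fires, +1 burnt (F count now 0)
Fire out after step 6
Initially T: 22, now '.': 26
Total burnt (originally-T cells now '.'): 18

Answer: 18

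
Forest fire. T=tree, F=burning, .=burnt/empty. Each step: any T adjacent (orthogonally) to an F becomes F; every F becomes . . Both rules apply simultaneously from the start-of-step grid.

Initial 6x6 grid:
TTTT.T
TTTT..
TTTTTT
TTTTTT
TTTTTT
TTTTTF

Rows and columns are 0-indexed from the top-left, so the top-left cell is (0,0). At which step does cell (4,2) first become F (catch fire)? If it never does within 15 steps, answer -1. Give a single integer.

Step 1: cell (4,2)='T' (+2 fires, +1 burnt)
Step 2: cell (4,2)='T' (+3 fires, +2 burnt)
Step 3: cell (4,2)='T' (+4 fires, +3 burnt)
Step 4: cell (4,2)='F' (+4 fires, +4 burnt)
  -> target ignites at step 4
Step 5: cell (4,2)='.' (+4 fires, +4 burnt)
Step 6: cell (4,2)='.' (+4 fires, +4 burnt)
Step 7: cell (4,2)='.' (+4 fires, +4 burnt)
Step 8: cell (4,2)='.' (+3 fires, +4 burnt)
Step 9: cell (4,2)='.' (+2 fires, +3 burnt)
Step 10: cell (4,2)='.' (+1 fires, +2 burnt)
Step 11: cell (4,2)='.' (+0 fires, +1 burnt)
  fire out at step 11

4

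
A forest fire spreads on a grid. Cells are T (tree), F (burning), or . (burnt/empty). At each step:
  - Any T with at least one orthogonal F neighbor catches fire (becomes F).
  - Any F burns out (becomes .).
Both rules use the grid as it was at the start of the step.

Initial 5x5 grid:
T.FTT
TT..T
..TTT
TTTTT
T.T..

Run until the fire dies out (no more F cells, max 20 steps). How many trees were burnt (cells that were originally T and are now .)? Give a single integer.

Step 1: +1 fires, +1 burnt (F count now 1)
Step 2: +1 fires, +1 burnt (F count now 1)
Step 3: +1 fires, +1 burnt (F count now 1)
Step 4: +1 fires, +1 burnt (F count now 1)
Step 5: +2 fires, +1 burnt (F count now 2)
Step 6: +2 fires, +2 burnt (F count now 2)
Step 7: +1 fires, +2 burnt (F count now 1)
Step 8: +2 fires, +1 burnt (F count now 2)
Step 9: +1 fires, +2 burnt (F count now 1)
Step 10: +1 fires, +1 burnt (F count now 1)
Step 11: +0 fires, +1 burnt (F count now 0)
Fire out after step 11
Initially T: 16, now '.': 22
Total burnt (originally-T cells now '.'): 13

Answer: 13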